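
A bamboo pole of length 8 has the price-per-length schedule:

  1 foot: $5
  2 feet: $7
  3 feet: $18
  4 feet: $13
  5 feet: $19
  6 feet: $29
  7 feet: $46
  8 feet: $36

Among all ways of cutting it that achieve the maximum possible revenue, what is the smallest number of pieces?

2

Consider every possible first cut. r[k] is the best of p[i]+r[k−i] over all sellable i≤k.
r[1] = 5
r[2] = 10  (first piece 1, then r[1]=5)
r[3] = 18
r[4] = 23  (first piece 1, then r[3]=18)
r[5] = 28  (first piece 1, then r[4]=23)
r[6] = 36  (first piece 3, then r[3]=18)
r[7] = 46
r[8] = 51  (first piece 1, then r[7]=46)
Maximum revenue is $51.
Now minimize piece count subject to staying optimal: for each k, pieces[k] = 1 + min over i with p[i]+r[k−i]=r[k] of pieces[k−i].
pieces[5] = 3
pieces[6] = 2
pieces[7] = 1
pieces[8] = 2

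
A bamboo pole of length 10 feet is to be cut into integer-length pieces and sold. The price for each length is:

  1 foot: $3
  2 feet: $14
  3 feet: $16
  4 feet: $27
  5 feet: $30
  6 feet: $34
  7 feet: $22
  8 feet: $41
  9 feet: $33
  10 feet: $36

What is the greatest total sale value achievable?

70

Consider every possible first cut. R[k] is the best of p[i]+R[k−i] over all sellable i≤k.
R[1] = 3
R[2] = max(3+3, 14+0) = 14
R[3] = max(3+14, 14+3, 16+0) = 17
R[4] = max(3+17, 14+14, 16+3, 27+0) = 28
R[5] = max(3+28, 14+17, 16+14, 27+3, 30+0) = 31
R[6] = max(3+31, 14+28, 16+17, 27+14, 30+3, 34+0) = 42
R[7] = max(3+42, 14+31, 16+28, …, 34+3, 22+0) = 45
R[8] = max(3+45, 14+42, 16+31, …, 22+3, 41+0) = 56
R[9] = max(3+56, 14+45, 16+42, …, 41+3, 33+0) = 59
R[10] = max(3+59, 14+56, 16+45, …, 33+3, 36+0) = 70
One optimal cutting: 2 + 2 + 2 + 2 + 2 → $14 + $14 + $14 + $14 + $14 = $70.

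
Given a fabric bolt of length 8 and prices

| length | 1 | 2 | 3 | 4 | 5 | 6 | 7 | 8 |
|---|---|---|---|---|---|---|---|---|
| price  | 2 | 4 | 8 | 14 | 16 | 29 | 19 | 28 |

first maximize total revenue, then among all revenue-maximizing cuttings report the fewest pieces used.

Build r[k] bottom-up: r[k] = max over allowed piece i of (p[i] + r[k−i]).
r[1] = 2
r[2] = max(2+2, 4+0) = 4
r[3] = max(2+4, 4+2, 8+0) = 8
r[4] = max(2+8, 4+4, 8+2, 14+0) = 14
r[5] = max(2+14, 4+8, 8+4, 14+2, 16+0) = 16
r[6] = max(2+16, 4+14, 8+8, 14+4, 16+2, 29+0) = 29
r[7] = max(2+29, 4+16, 8+14, …, 29+2, 19+0) = 31
r[8] = max(2+31, 4+29, 8+16, …, 19+2, 28+0) = 33
Maximum revenue is $33.
Now minimize piece count subject to staying optimal: for each k, pieces[k] = 1 + min over i with p[i]+r[k−i]=r[k] of pieces[k−i].
pieces[5] = 1
pieces[6] = 1
pieces[7] = 2
pieces[8] = 2

2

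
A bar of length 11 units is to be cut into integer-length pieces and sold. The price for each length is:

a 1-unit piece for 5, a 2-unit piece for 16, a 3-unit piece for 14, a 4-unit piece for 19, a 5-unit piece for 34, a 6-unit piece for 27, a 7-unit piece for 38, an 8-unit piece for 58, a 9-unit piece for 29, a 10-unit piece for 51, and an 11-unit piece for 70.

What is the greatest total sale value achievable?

85

Consider every possible first cut. v[k] is the best of p[i]+v[k−i] over all sellable i≤k.
v[1] = 5
v[2] = 16
v[3] = 21  (first piece 1, then v[2]=16)
v[4] = 32  (first piece 2, then v[2]=16)
v[5] = 37  (first piece 1, then v[4]=32)
v[6] = 48  (first piece 2, then v[4]=32)
v[7] = 53  (first piece 1, then v[6]=48)
v[8] = 64  (first piece 2, then v[6]=48)
v[9] = 69  (first piece 1, then v[8]=64)
v[10] = 80  (first piece 2, then v[8]=64)
v[11] = 85  (first piece 1, then v[10]=80)
One optimal cutting: 2 + 2 + 2 + 2 + 2 + 1 → 16 + 16 + 16 + 16 + 16 + 5 = 85.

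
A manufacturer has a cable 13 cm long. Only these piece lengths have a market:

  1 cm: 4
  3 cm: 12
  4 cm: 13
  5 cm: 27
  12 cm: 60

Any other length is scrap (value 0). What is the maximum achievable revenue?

66

Build best[k] bottom-up: best[k] = max over allowed piece i of (p[i] + best[k−i]).
best[1] = 4
best[2] = 8  (first piece 1, then best[1]=4)
best[3] = 12  (first piece 1, then best[2]=8)
best[4] = 16  (first piece 1, then best[3]=12)
best[5] = 27
best[6] = 31  (first piece 1, then best[5]=27)
best[7] = 35  (first piece 1, then best[6]=31)
best[8] = 39  (first piece 1, then best[7]=35)
best[9] = 43  (first piece 1, then best[8]=39)
best[10] = 54  (first piece 5, then best[5]=27)
best[11] = 58  (first piece 1, then best[10]=54)
best[12] = 62  (first piece 1, then best[11]=58)
best[13] = 66  (first piece 1, then best[12]=62)
One optimal cutting: 5 + 5 + 1 + 1 + 1 → 66.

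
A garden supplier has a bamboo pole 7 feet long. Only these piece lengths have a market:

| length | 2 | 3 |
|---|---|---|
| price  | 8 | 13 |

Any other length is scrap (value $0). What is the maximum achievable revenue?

29

Build best[k] bottom-up: best[k] = max over allowed piece i of (p[i] + best[k−i]).
best[1] = 0
best[2] = 8
best[3] = 13
best[4] = 16  (first piece 2, then best[2]=8)
best[5] = 21  (first piece 2, then best[3]=13)
best[6] = 26  (first piece 3, then best[3]=13)
best[7] = 29  (first piece 2, then best[5]=21)
One optimal cutting: 3 + 2 + 2 → $29.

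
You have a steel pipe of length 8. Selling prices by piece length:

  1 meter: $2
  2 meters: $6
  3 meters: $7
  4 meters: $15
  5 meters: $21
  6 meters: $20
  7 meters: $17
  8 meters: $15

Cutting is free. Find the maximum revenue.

Let v[k] be the best obtainable value from length k. For each k, try every first piece i and keep the best of price[i] + v[k−i].
v[1] = 2
v[2] = max(2+2, 6+0) = 6
v[3] = max(2+6, 6+2, 7+0) = 8
v[4] = max(2+8, 6+6, 7+2, 15+0) = 15
v[5] = max(2+15, 6+8, 7+6, 15+2, 21+0) = 21
v[6] = max(2+21, 6+15, 7+8, 15+6, 21+2, 20+0) = 23
v[7] = max(2+23, 6+21, 7+15, …, 20+2, 17+0) = 27
v[8] = max(2+27, 6+23, 7+21, …, 17+2, 15+0) = 30
One optimal cutting: 4 + 4 → $15 + $15 = $30.

30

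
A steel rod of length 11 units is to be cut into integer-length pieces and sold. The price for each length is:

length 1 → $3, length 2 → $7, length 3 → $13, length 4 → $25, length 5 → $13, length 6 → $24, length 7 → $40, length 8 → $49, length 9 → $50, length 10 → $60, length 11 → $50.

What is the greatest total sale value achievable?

65

Let v[k] be the best obtainable value from length k. For each k, try every first piece i and keep the best of price[i] + v[k−i].
v[1] = 3
v[2] = max(3+3, 7+0) = 7
v[3] = max(3+7, 7+3, 13+0) = 13
v[4] = max(3+13, 7+7, 13+3, 25+0) = 25
v[5] = max(3+25, 7+13, 13+7, 25+3, 13+0) = 28
v[6] = max(3+28, 7+25, 13+13, 25+7, 13+3, 24+0) = 32
v[7] = max(3+32, 7+28, 13+25, …, 24+3, 40+0) = 40
v[8] = max(3+40, 7+32, 13+28, …, 40+3, 49+0) = 50
v[9] = max(3+50, 7+40, 13+32, …, 49+3, 50+0) = 53
v[10] = max(3+53, 7+50, 13+40, …, 50+3, 60+0) = 60
v[11] = max(3+60, 7+53, 13+50, …, 60+3, 50+0) = 65
One optimal cutting: 7 + 4 → $40 + $25 = $65.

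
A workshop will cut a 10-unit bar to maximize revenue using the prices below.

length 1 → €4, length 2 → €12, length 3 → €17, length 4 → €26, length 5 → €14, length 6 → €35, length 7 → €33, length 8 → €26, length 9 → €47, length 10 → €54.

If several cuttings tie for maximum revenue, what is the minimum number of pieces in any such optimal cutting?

3

Let r[k] be the best obtainable value from length k. For each k, try every first piece i and keep the best of price[i] + r[k−i].
r[1] = 4
r[2] = max(4+4, 12+0) = 12
r[3] = max(4+12, 12+4, 17+0) = 17
r[4] = max(4+17, 12+12, 17+4, 26+0) = 26
r[5] = max(4+26, 12+17, 17+12, 26+4, 14+0) = 30
r[6] = max(4+30, 12+26, 17+17, 26+12, 14+4, 35+0) = 38
r[7] = max(4+38, 12+30, 17+26, …, 35+4, 33+0) = 43
r[8] = max(4+43, 12+38, 17+30, …, 33+4, 26+0) = 52
r[9] = max(4+52, 12+43, 17+38, …, 26+4, 47+0) = 56
r[10] = max(4+56, 12+52, 17+43, …, 47+4, 54+0) = 64
Maximum revenue is €64.
Now minimize piece count subject to staying optimal: for each k, pieces[k] = 1 + min over i with p[i]+r[k−i]=r[k] of pieces[k−i].
pieces[7] = 2
pieces[8] = 2
pieces[9] = 3
pieces[10] = 3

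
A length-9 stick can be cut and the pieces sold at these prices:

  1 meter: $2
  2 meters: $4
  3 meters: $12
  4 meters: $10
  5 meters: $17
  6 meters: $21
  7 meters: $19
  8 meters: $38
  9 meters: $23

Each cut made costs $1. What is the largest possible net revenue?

39

Consider every possible first cut. r[k] is the best of p[i]+r[k−i] over all sellable i≤k, charging 1 whenever i<k.
r[1] = 2
r[2] = max(2+2-1, 4+0) = 4
r[3] = max(2+4-1, 4+2-1, 12+0) = 12
r[4] = max(2+12-1, 4+4-1, 12+2-1, 10+0) = 13
r[5] = max(2+13-1, 4+12-1, 12+4-1, 10+2-1, 17+0) = 17
r[6] = max(2+17-1, 4+13-1, 12+12-1, 10+4-1, 17+2-1, 21+0) = 23
r[7] = max(2+23-1, 4+17-1, 12+13-1, …, 21+2-1, 19+0) = 24
r[8] = max(2+24-1, 4+23-1, 12+17-1, …, 19+2-1, 38+0) = 38
r[9] = max(2+38-1, 4+24-1, 12+23-1, …, 38+2-1, 23+0) = 39
One optimal plan: pieces 8 + 1 (1 cut) → $40 − $1 = $39.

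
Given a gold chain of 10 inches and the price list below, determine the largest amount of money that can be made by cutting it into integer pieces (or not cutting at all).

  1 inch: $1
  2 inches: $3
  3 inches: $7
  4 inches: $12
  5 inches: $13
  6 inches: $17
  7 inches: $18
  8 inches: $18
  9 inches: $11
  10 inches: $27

Let v[k] be the best obtainable value from length k. For each k, try every first piece i and keep the best of price[i] + v[k−i].
v[1] = 1
v[2] = 3
v[3] = 7
v[4] = 12
v[5] = 13  (first piece 1, then v[4]=12)
v[6] = 17
v[7] = 19  (first piece 3, then v[4]=12)
v[8] = 24  (first piece 4, then v[4]=12)
v[9] = 25  (first piece 1, then v[8]=24)
v[10] = 29  (first piece 4, then v[6]=17)
One optimal cutting: 6 + 4 → $17 + $12 = $29.

29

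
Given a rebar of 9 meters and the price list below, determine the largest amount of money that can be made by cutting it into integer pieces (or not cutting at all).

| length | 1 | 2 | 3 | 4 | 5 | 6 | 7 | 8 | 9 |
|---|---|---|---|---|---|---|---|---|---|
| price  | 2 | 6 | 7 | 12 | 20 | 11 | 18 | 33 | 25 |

Let r[k] be the best obtainable value from length k. For each k, try every first piece i and keep the best of price[i] + r[k−i].
r[1] = 2
r[2] = max(2+2, 6+0) = 6
r[3] = max(2+6, 6+2, 7+0) = 8
r[4] = max(2+8, 6+6, 7+2, 12+0) = 12
r[5] = max(2+12, 6+8, 7+6, 12+2, 20+0) = 20
r[6] = max(2+20, 6+12, 7+8, 12+6, 20+2, 11+0) = 22
r[7] = max(2+22, 6+20, 7+12, …, 11+2, 18+0) = 26
r[8] = max(2+26, 6+22, 7+20, …, 18+2, 33+0) = 33
r[9] = max(2+33, 6+26, 7+22, …, 33+2, 25+0) = 35
One optimal cutting: 8 + 1 → ₹33 + ₹2 = ₹35.

35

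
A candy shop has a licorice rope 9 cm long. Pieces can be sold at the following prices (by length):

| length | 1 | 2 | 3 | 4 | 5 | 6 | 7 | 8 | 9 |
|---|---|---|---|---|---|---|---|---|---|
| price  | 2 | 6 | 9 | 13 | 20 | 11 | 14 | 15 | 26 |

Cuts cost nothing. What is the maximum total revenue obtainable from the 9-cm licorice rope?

Consider every possible first cut. best[k] is the best of p[i]+best[k−i] over all sellable i≤k.
best[1] = 2
best[2] = 6
best[3] = 9
best[4] = 13
best[5] = 20
best[6] = 22  (first piece 1, then best[5]=20)
best[7] = 26  (first piece 2, then best[5]=20)
best[8] = 29  (first piece 3, then best[5]=20)
best[9] = 33  (first piece 4, then best[5]=20)
One optimal cutting: 5 + 4 → ¢20 + ¢13 = ¢33.

33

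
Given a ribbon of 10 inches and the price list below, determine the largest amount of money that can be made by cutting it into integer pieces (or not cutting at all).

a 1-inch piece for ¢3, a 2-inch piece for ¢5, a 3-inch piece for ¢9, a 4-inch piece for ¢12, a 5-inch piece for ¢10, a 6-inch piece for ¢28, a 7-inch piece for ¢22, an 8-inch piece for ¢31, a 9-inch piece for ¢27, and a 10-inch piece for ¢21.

Let R[k] be the best obtainable value from length k. For each k, try every first piece i and keep the best of price[i] + R[k−i].
R[1] = 3
R[2] = max(3+3, 5+0) = 6
R[3] = max(3+6, 5+3, 9+0) = 9
R[4] = max(3+9, 5+6, 9+3, 12+0) = 12
R[5] = max(3+12, 5+9, 9+6, 12+3, 10+0) = 15
R[6] = max(3+15, 5+12, 9+9, 12+6, 10+3, 28+0) = 28
R[7] = max(3+28, 5+15, 9+12, …, 28+3, 22+0) = 31
R[8] = max(3+31, 5+28, 9+15, …, 22+3, 31+0) = 34
R[9] = max(3+34, 5+31, 9+28, …, 31+3, 27+0) = 37
R[10] = max(3+37, 5+34, 9+31, …, 27+3, 21+0) = 40
One optimal cutting: 6 + 1 + 1 + 1 + 1 → ¢28 + ¢3 + ¢3 + ¢3 + ¢3 = ¢40.

40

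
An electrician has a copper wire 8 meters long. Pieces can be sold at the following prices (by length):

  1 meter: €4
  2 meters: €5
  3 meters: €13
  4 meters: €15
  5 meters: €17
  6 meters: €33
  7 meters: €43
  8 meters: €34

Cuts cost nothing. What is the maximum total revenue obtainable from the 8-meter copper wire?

Consider every possible first cut. v[k] is the best of p[i]+v[k−i] over all sellable i≤k.
v[1] = 4
v[2] = 8  (first piece 1, then v[1]=4)
v[3] = 13
v[4] = 17  (first piece 1, then v[3]=13)
v[5] = 21  (first piece 1, then v[4]=17)
v[6] = 33
v[7] = 43
v[8] = 47  (first piece 1, then v[7]=43)
One optimal cutting: 7 + 1 → €43 + €4 = €47.

47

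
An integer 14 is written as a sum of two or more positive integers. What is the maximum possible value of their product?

Define m[k] = max over 1≤i<k of i · max(k−i, m[k−i]); the inner max lets the remainder stay uncut if that's better.
m[2] = 1·max(1,0) = 1·1 = 1
m[3] = 1·max(2,1) = 1·2 = 2
m[4] = 2·max(2,1) = 2·2 = 4
m[5] = 2·max(3,2) = 2·3 = 6
m[6] = 3·max(3,2) = 3·3 = 9
m[7] = 2·max(5,6) = 2·6 = 12
m[8] = 2·max(6,9) = 2·9 = 18
m[9] = 3·max(6,9) = 3·9 = 27
m[10] = 2·max(8,18) = 2·18 = 36
m[11] = 2·max(9,27) = 2·27 = 54
m[12] = 3·max(9,27) = 3·27 = 81
m[13] = 2·max(11,54) = 2·54 = 108
m[14] = 2·max(12,81) = 2·81 = 162
One optimal split: 3 + 3 + 3 + 3 + 2; product 3·3·3·3·2 = 162.

162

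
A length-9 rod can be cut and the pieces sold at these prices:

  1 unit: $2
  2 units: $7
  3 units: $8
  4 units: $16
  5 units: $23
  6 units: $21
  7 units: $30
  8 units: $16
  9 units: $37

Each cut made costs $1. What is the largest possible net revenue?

38

Build r[k] bottom-up: r[k] = max over allowed piece i of (p[i] + r[k−i]) − 1 per cut.
r[1] = 2
r[2] = 7
r[3] = 8  (first piece 1, then r[2]=7)
r[4] = 16
r[5] = 23
r[6] = 24  (first piece 1, then r[5]=23)
r[7] = 30
r[8] = 31  (first piece 1, then r[7]=30)
r[9] = 38  (first piece 4, then r[5]=23)
One optimal plan: pieces 5 + 4 (1 cut) → $39 − $1 = $38.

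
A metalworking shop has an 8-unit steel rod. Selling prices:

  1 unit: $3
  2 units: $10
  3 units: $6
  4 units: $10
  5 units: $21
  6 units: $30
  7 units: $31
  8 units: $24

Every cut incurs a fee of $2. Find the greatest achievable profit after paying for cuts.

Let net[k] be the best obtainable value from length k. For each k, try every first piece i and keep the best of price[i] + net[k−i] minus the 2 cut fee when i<k.
net[1] = 3
net[2] = max(3+3-2, 10+0) = 10
net[3] = max(3+10-2, 10+3-2, 6+0) = 11
net[4] = max(3+11-2, 10+10-2, 6+3-2, 10+0) = 18
net[5] = max(3+18-2, 10+11-2, 6+10-2, 10+3-2, 21+0) = 21
net[6] = max(3+21-2, 10+18-2, 6+11-2, 10+10-2, 21+3-2, 30+0) = 30
net[7] = max(3+30-2, 10+21-2, 6+18-2, …, 30+3-2, 31+0) = 31
net[8] = max(3+31-2, 10+30-2, 6+21-2, …, 31+3-2, 24+0) = 38
One optimal plan: pieces 6 + 2 (1 cut) → $40 − $2 = $38.

38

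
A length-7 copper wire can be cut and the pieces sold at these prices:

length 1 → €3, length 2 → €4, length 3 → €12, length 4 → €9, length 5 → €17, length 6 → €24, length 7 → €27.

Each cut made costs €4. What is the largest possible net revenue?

27

Build v[k] bottom-up: v[k] = max over allowed piece i of (p[i] + v[k−i]) − 4 per cut.
v[1] = 3
v[2] = 4
v[3] = 12
v[4] = 11  (first piece 1, then v[3]=12)
v[5] = 17
v[6] = 24
v[7] = 27
Best is to make no cuts and sell whole for €27.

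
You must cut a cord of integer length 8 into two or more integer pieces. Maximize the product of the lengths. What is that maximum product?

18

Fill prod[k] for k=2..8: at each k try every first piece i and multiply by the better of (k−i) uncut or prod[k−i].
prod[2] = 1·max(1,0) = 1·1 = 1
prod[3] = max(1·2, 2·1) = 2
prod[4] = max(1·3, 2·2, 3·1) = 4
prod[5] = max(1·4, 2·3, 3·2, 4·1) = 6
prod[6] = max(1·6, 2·4, 3·3, 4·2, 5·1) = 9
prod[7] = max(1·9, 2·6, 3·4, 4·3, 5·2, 6·1) = 12
prod[8] = max(1·12, 2·9, 3·6, …, 6·2, 7·1) = 18
One optimal split: 3 + 3 + 2; product 3·3·2 = 18.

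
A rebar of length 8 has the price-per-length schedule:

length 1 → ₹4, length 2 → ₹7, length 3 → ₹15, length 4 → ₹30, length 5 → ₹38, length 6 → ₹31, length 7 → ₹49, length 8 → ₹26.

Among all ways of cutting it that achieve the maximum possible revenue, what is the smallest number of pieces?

2

Consider every possible first cut. r[k] is the best of p[i]+r[k−i] over all sellable i≤k.
r[1] = 4
r[2] = max(4+4, 7+0) = 8
r[3] = max(4+8, 7+4, 15+0) = 15
r[4] = max(4+15, 7+8, 15+4, 30+0) = 30
r[5] = max(4+30, 7+15, 15+8, 30+4, 38+0) = 38
r[6] = max(4+38, 7+30, 15+15, 30+8, 38+4, 31+0) = 42
r[7] = max(4+42, 7+38, 15+30, …, 31+4, 49+0) = 49
r[8] = max(4+49, 7+42, 15+38, …, 49+4, 26+0) = 60
Maximum revenue is ₹60.
Now minimize piece count subject to staying optimal: for each k, pieces[k] = 1 + min over i with p[i]+r[k−i]=r[k] of pieces[k−i].
pieces[5] = 1
pieces[6] = 2
pieces[7] = 1
pieces[8] = 2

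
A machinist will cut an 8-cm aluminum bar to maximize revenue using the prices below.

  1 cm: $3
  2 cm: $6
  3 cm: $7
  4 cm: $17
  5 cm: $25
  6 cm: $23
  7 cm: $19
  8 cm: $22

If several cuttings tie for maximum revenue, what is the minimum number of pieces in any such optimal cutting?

Consider every possible first cut. r[k] is the best of p[i]+r[k−i] over all sellable i≤k.
r[1] = 3
r[2] = max(3+3, 6+0) = 6
r[3] = max(3+6, 6+3, 7+0) = 9
r[4] = max(3+9, 6+6, 7+3, 17+0) = 17
r[5] = max(3+17, 6+9, 7+6, 17+3, 25+0) = 25
r[6] = max(3+25, 6+17, 7+9, 17+6, 25+3, 23+0) = 28
r[7] = max(3+28, 6+25, 7+17, …, 23+3, 19+0) = 31
r[8] = max(3+31, 6+28, 7+25, …, 19+3, 22+0) = 34
Maximum revenue is $34.
Now minimize piece count subject to staying optimal: for each k, pieces[k] = 1 + min over i with p[i]+r[k−i]=r[k] of pieces[k−i].
pieces[5] = 1
pieces[6] = 2
pieces[7] = 2
pieces[8] = 2

2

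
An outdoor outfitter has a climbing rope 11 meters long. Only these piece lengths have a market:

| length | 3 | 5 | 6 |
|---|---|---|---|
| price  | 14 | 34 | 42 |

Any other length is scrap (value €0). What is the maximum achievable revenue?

76

Let f[k] be the best obtainable value from length k. For each k, try every first piece i and keep the best of price[i] + f[k−i].
f[1] = 0
f[2] = 0
f[3] = 14
f[4] = 14
f[5] = max(14+0, 34+0) = 34
f[6] = max(14+14, 34+0, 42+0) = 42
f[7] = max(14+14, 34+0, 42+0) = 42
f[8] = max(14+34, 34+14, 42+0) = 48
f[9] = max(14+42, 34+14, 42+14) = 56
f[10] = max(14+42, 34+34, 42+14) = 68
f[11] = max(14+48, 34+42, 42+34) = 76
One optimal cutting: 6 + 5 → €76.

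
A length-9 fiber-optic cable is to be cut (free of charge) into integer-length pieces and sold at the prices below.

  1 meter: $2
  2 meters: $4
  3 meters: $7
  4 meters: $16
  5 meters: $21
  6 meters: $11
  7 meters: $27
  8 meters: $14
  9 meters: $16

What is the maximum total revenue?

37

Consider every possible first cut. v[k] is the best of p[i]+v[k−i] over all sellable i≤k.
v[1] = 2
v[2] = 4  (first piece 1, then v[1]=2)
v[3] = 7
v[4] = 16
v[5] = 21
v[6] = 23  (first piece 1, then v[5]=21)
v[7] = 27
v[8] = 32  (first piece 4, then v[4]=16)
v[9] = 37  (first piece 4, then v[5]=21)
One optimal cutting: 5 + 4 → $21 + $16 = $37.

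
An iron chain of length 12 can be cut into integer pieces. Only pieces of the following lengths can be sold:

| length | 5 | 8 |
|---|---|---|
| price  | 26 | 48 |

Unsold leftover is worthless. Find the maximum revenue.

Build f[k] bottom-up: f[k] = max over allowed piece i of (p[i] + f[k−i]).
f[1] = 0
f[2] = 0
f[3] = 0
f[4] = 0
f[5] = 26
f[6] = 26
f[7] = 26
f[8] = 48
f[9] = 48
f[10] = 52  (first piece 5, then f[5]=26)
f[11] = 52
f[12] = 52
One optimal cutting: pieces 5 + 5 with 2 links of scrap → $52.

52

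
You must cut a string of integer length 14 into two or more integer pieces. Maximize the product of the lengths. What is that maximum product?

Fill f[k] for k=2..14: at each k try every first piece i and multiply by the better of (k−i) uncut or f[k−i].
f[2] = 1×max(1,0) = 1×1 = 1
f[3] = max(1×2, 2×1) = 2
f[4] = max(1×3, 2×2, 3×1) = 4
f[5] = max(1×4, 2×3, 3×2, 4×1) = 6
f[6] = max(1×6, 2×4, 3×3, 4×2, 5×1) = 9
f[7] = max(1×9, 2×6, 3×4, 4×3, 5×2, 6×1) = 12
f[8] = max(1×12, 2×9, 3×6, …, 6×2, 7×1) = 18
f[9] = max(1×18, 2×12, 3×9, …, 7×2, 8×1) = 27
f[10] = max(1×27, 2×18, 3×12, …, 8×2, 9×1) = 36
f[11] = max(1×36, 2×27, 3×18, …, 9×2, 10×1) = 54
f[12] = max(1×54, 2×36, 3×27, …, 10×2, 11×1) = 81
f[13] = max(1×81, 2×54, 3×36, …, 11×2, 12×1) = 108
f[14] = max(1×108, 2×81, 3×54, …, 12×2, 13×1) = 162
One optimal split: 3 + 3 + 3 + 3 + 2; product 3×3×3×3×2 = 162.

162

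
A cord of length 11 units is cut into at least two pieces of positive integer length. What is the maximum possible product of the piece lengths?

Let f[k] be the best product for length k (with at least one cut). For each first piece i, the rest contributes max(k−i, f[k−i]).
f[2] = 1*max(1,0) = 1*1 = 1
f[3] = max(1*2, 2*1) = 2
f[4] = max(1*3, 2*2, 3*1) = 4
f[5] = max(1*4, 2*3, 3*2, 4*1) = 6
f[6] = max(1*6, 2*4, 3*3, 4*2, 5*1) = 9
f[7] = max(1*9, 2*6, 3*4, 4*3, 5*2, 6*1) = 12
f[8] = max(1*12, 2*9, 3*6, …, 6*2, 7*1) = 18
f[9] = max(1*18, 2*12, 3*9, …, 7*2, 8*1) = 27
f[10] = max(1*27, 2*18, 3*12, …, 8*2, 9*1) = 36
f[11] = max(1*36, 2*27, 3*18, …, 9*2, 10*1) = 54
One optimal split: 3 + 3 + 3 + 2; product 3*3*3*2 = 54.

54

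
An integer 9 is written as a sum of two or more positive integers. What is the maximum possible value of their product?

Let m[k] be the best product for length k (with at least one cut). For each first piece i, the rest contributes max(k−i, m[k−i]).
m[2] = 1*max(1,0) = 1*1 = 1
m[3] = 1*max(2,1) = 1*2 = 2
m[4] = 2*max(2,1) = 2*2 = 4
m[5] = 2*max(3,2) = 2*3 = 6
m[6] = 3*max(3,2) = 3*3 = 9
m[7] = 2*max(5,6) = 2*6 = 12
m[8] = 2*max(6,9) = 2*9 = 18
m[9] = 3*max(6,9) = 3*9 = 27
One optimal split: 3 + 3 + 3; product 3*3*3 = 27.

27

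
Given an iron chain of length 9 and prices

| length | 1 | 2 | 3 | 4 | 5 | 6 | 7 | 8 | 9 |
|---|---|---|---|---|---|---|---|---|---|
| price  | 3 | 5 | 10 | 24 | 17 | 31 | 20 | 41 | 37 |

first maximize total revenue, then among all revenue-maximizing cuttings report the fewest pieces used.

Consider every possible first cut. r[k] is the best of p[i]+r[k−i] over all sellable i≤k.
r[1] = 3
r[2] = 6  (first piece 1, then r[1]=3)
r[3] = 10
r[4] = 24
r[5] = 27  (first piece 1, then r[4]=24)
r[6] = 31
r[7] = 34  (first piece 1, then r[6]=31)
r[8] = 48  (first piece 4, then r[4]=24)
r[9] = 51  (first piece 1, then r[8]=48)
Maximum revenue is $51.
Now minimize piece count subject to staying optimal: for each k, pieces[k] = 1 + min over i with p[i]+r[k−i]=r[k] of pieces[k−i].
pieces[6] = 1
pieces[7] = 2
pieces[8] = 2
pieces[9] = 3

3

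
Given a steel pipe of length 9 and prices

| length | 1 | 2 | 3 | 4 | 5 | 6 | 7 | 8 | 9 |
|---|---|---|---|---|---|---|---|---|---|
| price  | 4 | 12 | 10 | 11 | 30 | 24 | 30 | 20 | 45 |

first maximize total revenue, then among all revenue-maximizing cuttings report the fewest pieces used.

Consider every possible first cut. r[k] is the best of p[i]+r[k−i] over all sellable i≤k.
r[1] = 4
r[2] = max(4+4, 12+0) = 12
r[3] = max(4+12, 12+4, 10+0) = 16
r[4] = max(4+16, 12+12, 10+4, 11+0) = 24
r[5] = max(4+24, 12+16, 10+12, 11+4, 30+0) = 30
r[6] = max(4+30, 12+24, 10+16, 11+12, 30+4, 24+0) = 36
r[7] = max(4+36, 12+30, 10+24, …, 24+4, 30+0) = 42
r[8] = max(4+42, 12+36, 10+30, …, 30+4, 20+0) = 48
r[9] = max(4+48, 12+42, 10+36, …, 20+4, 45+0) = 54
Maximum revenue is $54.
Now minimize piece count subject to staying optimal: for each k, pieces[k] = 1 + min over i with p[i]+r[k−i]=r[k] of pieces[k−i].
pieces[6] = 3
pieces[7] = 2
pieces[8] = 4
pieces[9] = 3

3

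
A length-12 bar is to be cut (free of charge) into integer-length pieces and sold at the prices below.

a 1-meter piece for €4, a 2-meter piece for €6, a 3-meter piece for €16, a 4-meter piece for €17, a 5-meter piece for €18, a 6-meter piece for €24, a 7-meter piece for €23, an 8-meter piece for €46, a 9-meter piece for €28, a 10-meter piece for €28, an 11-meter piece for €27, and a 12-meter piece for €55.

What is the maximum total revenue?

Let r[k] be the best obtainable value from length k. For each k, try every first piece i and keep the best of price[i] + r[k−i].
r[1] = 4
r[2] = max(4+4, 6+0) = 8
r[3] = max(4+8, 6+4, 16+0) = 16
r[4] = max(4+16, 6+8, 16+4, 17+0) = 20
r[5] = max(4+20, 6+16, 16+8, 17+4, 18+0) = 24
r[6] = max(4+24, 6+20, 16+16, 17+8, 18+4, 24+0) = 32
r[7] = max(4+32, 6+24, 16+20, …, 24+4, 23+0) = 36
r[8] = max(4+36, 6+32, 16+24, …, 23+4, 46+0) = 46
r[9] = max(4+46, 6+36, 16+32, …, 46+4, 28+0) = 50
r[10] = max(4+50, 6+46, 16+36, …, 28+4, 28+0) = 54
r[11] = max(4+54, 6+50, 16+46, …, 28+4, 27+0) = 62
r[12] = max(4+62, 6+54, 16+50, …, 27+4, 55+0) = 66
One optimal cutting: 8 + 3 + 1 → €46 + €16 + €4 = €66.

66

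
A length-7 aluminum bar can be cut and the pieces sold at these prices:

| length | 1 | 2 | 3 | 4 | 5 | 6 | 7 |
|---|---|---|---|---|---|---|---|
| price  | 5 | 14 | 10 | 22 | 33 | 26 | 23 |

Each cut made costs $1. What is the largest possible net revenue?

Build v[k] bottom-up: v[k] = max over allowed piece i of (p[i] + v[k−i]) − 1 per cut.
v[1] = 5
v[2] = max(5+5-1, 14+0) = 14
v[3] = max(5+14-1, 14+5-1, 10+0) = 18
v[4] = max(5+18-1, 14+14-1, 10+5-1, 22+0) = 27
v[5] = max(5+27-1, 14+18-1, 10+14-1, 22+5-1, 33+0) = 33
v[6] = max(5+33-1, 14+27-1, 10+18-1, 22+14-1, 33+5-1, 26+0) = 40
v[7] = max(5+40-1, 14+33-1, 10+27-1, …, 26+5-1, 23+0) = 46
One optimal plan: pieces 5 + 2 (1 cut) → $47 − $1 = $46.

46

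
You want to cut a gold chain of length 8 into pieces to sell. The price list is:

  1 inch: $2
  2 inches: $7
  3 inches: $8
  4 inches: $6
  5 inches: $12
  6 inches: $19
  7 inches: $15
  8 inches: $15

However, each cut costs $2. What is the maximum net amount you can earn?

Let r[k] be the best obtainable value from length k. For each k, try every first piece i and keep the best of price[i] + r[k−i] minus the 2 cut fee when i<k.
r[1] = 2
r[2] = 7
r[3] = 8
r[4] = 12  (first piece 2, then r[2]=7)
r[5] = 13  (first piece 2, then r[3]=8)
r[6] = 19
r[7] = 19  (first piece 1, then r[6]=19)
r[8] = 24  (first piece 2, then r[6]=19)
One optimal plan: pieces 6 + 2 (1 cut) → $26 − $2 = $24.

24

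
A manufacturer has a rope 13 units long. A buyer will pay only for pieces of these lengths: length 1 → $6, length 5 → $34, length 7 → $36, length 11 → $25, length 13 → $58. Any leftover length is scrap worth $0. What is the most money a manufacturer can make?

86

Build r[k] bottom-up: r[k] = max over allowed piece i of (p[i] + r[k−i]).
r[1] = 6
r[2] = 12  (first piece 1, then r[1]=6)
r[3] = 18  (first piece 1, then r[2]=12)
r[4] = 24  (first piece 1, then r[3]=18)
r[5] = max(6+24, 34+0) = 34
r[6] = max(6+34, 34+6) = 40
r[7] = max(6+40, 34+12, 36+0) = 46
r[8] = max(6+46, 34+18, 36+6) = 52
r[9] = max(6+52, 34+24, 36+12) = 58
r[10] = max(6+58, 34+34, 36+18) = 68
r[11] = max(6+68, 34+40, 36+24, 25+0) = 74
r[12] = max(6+74, 34+46, 36+34, 25+6) = 80
r[13] = max(6+80, 34+52, 36+40, 25+12, 58+0) = 86
One optimal cutting: 5 + 5 + 1 + 1 + 1 → $86.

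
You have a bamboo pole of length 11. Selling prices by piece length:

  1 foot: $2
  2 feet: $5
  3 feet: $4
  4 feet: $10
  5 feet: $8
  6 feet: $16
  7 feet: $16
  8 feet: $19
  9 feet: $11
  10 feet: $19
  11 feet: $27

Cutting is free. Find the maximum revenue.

28

Consider every possible first cut. r[k] is the best of p[i]+r[k−i] over all sellable i≤k.
r[1] = 2
r[2] = max(2+2, 5+0) = 5
r[3] = max(2+5, 5+2, 4+0) = 7
r[4] = max(2+7, 5+5, 4+2, 10+0) = 10
r[5] = max(2+10, 5+7, 4+5, 10+2, 8+0) = 12
r[6] = max(2+12, 5+10, 4+7, 10+5, 8+2, 16+0) = 16
r[7] = max(2+16, 5+12, 4+10, …, 16+2, 16+0) = 18
r[8] = max(2+18, 5+16, 4+12, …, 16+2, 19+0) = 21
r[9] = max(2+21, 5+18, 4+16, …, 19+2, 11+0) = 23
r[10] = max(2+23, 5+21, 4+18, …, 11+2, 19+0) = 26
r[11] = max(2+26, 5+23, 4+21, …, 19+2, 27+0) = 28
One optimal cutting: 6 + 2 + 2 + 1 → $16 + $5 + $5 + $2 = $28.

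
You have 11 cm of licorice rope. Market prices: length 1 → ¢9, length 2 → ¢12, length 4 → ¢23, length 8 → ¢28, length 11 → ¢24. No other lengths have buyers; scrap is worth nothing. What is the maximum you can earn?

99

Build r[k] bottom-up: r[k] = max over allowed piece i of (p[i] + r[k−i]).
r[1] = 9
r[2] = 18  (first piece 1, then r[1]=9)
r[3] = 27  (first piece 1, then r[2]=18)
r[4] = 36  (first piece 1, then r[3]=27)
r[5] = 45  (first piece 1, then r[4]=36)
r[6] = 54  (first piece 1, then r[5]=45)
r[7] = 63  (first piece 1, then r[6]=54)
r[8] = 72  (first piece 1, then r[7]=63)
r[9] = 81  (first piece 1, then r[8]=72)
r[10] = 90  (first piece 1, then r[9]=81)
r[11] = 99  (first piece 1, then r[10]=90)
One optimal cutting: 1 + 1 + 1 + 1 + 1 + 1 + 1 + 1 + 1 + 1 + 1 → ¢99.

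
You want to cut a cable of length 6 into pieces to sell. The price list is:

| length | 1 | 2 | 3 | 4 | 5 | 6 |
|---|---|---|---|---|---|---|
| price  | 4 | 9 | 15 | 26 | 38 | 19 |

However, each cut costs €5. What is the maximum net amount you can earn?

37

Let net[k] be the best obtainable value from length k. For each k, try every first piece i and keep the best of price[i] + net[k−i] minus the 5 cut fee when i<k.
net[1] = 4
net[2] = max(4+4-5, 9+0) = 9
net[3] = max(4+9-5, 9+4-5, 15+0) = 15
net[4] = max(4+15-5, 9+9-5, 15+4-5, 26+0) = 26
net[5] = max(4+26-5, 9+15-5, 15+9-5, 26+4-5, 38+0) = 38
net[6] = max(4+38-5, 9+26-5, 15+15-5, 26+9-5, 38+4-5, 19+0) = 37
One optimal plan: pieces 5 + 1 (1 cut) → €42 − €5 = €37.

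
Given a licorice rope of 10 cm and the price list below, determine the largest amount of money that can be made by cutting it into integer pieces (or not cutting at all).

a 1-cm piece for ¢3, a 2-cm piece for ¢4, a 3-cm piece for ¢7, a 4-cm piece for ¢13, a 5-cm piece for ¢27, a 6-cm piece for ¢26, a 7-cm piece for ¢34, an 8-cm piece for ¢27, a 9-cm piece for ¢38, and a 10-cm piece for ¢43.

Build r[k] bottom-up: r[k] = max over allowed piece i of (p[i] + r[k−i]).
r[1] = 3
r[2] = max(3+3, 4+0) = 6
r[3] = max(3+6, 4+3, 7+0) = 9
r[4] = max(3+9, 4+6, 7+3, 13+0) = 13
r[5] = max(3+13, 4+9, 7+6, 13+3, 27+0) = 27
r[6] = max(3+27, 4+13, 7+9, 13+6, 27+3, 26+0) = 30
r[7] = max(3+30, 4+27, 7+13, …, 26+3, 34+0) = 34
r[8] = max(3+34, 4+30, 7+27, …, 34+3, 27+0) = 37
r[9] = max(3+37, 4+34, 7+30, …, 27+3, 38+0) = 40
r[10] = max(3+40, 4+37, 7+34, …, 38+3, 43+0) = 54
One optimal cutting: 5 + 5 → ¢27 + ¢27 = ¢54.

54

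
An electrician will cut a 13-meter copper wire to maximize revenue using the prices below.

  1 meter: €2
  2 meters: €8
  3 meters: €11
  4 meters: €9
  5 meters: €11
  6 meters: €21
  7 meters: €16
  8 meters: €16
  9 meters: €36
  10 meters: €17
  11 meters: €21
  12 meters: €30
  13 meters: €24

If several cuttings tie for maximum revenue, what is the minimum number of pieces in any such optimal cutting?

3

Let r[k] be the best obtainable value from length k. For each k, try every first piece i and keep the best of price[i] + r[k−i].
r[1] = 2
r[2] = max(2+2, 8+0) = 8
r[3] = max(2+8, 8+2, 11+0) = 11
r[4] = max(2+11, 8+8, 11+2, 9+0) = 16
r[5] = max(2+16, 8+11, 11+8, 9+2, 11+0) = 19
r[6] = max(2+19, 8+16, 11+11, 9+8, 11+2, 21+0) = 24
r[7] = max(2+24, 8+19, 11+16, …, 21+2, 16+0) = 27
r[8] = max(2+27, 8+24, 11+19, …, 16+2, 16+0) = 32
r[9] = max(2+32, 8+27, 11+24, …, 16+2, 36+0) = 36
r[10] = max(2+36, 8+32, 11+27, …, 36+2, 17+0) = 40
r[11] = max(2+40, 8+36, 11+32, …, 17+2, 21+0) = 44
r[12] = max(2+44, 8+40, 11+36, …, 21+2, 30+0) = 48
r[13] = max(2+48, 8+44, 11+40, …, 30+2, 24+0) = 52
Maximum revenue is €52.
Now minimize piece count subject to staying optimal: for each k, pieces[k] = 1 + min over i with p[i]+r[k−i]=r[k] of pieces[k−i].
pieces[10] = 5
pieces[11] = 2
pieces[12] = 6
pieces[13] = 3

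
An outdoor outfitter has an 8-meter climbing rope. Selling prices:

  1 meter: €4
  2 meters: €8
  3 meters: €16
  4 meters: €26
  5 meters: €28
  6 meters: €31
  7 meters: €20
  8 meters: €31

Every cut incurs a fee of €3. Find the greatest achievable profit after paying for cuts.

49

Build net[k] bottom-up: net[k] = max over allowed piece i of (p[i] + net[k−i]) − 3 per cut.
net[1] = 4
net[2] = max(4+4-3, 8+0) = 8
net[3] = max(4+8-3, 8+4-3, 16+0) = 16
net[4] = max(4+16-3, 8+8-3, 16+4-3, 26+0) = 26
net[5] = max(4+26-3, 8+16-3, 16+8-3, 26+4-3, 28+0) = 28
net[6] = max(4+28-3, 8+26-3, 16+16-3, 26+8-3, 28+4-3, 31+0) = 31
net[7] = max(4+31-3, 8+28-3, 16+26-3, …, 31+4-3, 20+0) = 39
net[8] = max(4+39-3, 8+31-3, 16+28-3, …, 20+4-3, 31+0) = 49
One optimal plan: pieces 4 + 4 (1 cut) → €52 − €3 = €49.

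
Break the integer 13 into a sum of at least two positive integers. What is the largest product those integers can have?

108

Fill m[k] for k=2..13: at each k try every first piece i and multiply by the better of (k−i) uncut or m[k−i].
m[2] = 1*max(1,0) = 1*1 = 1
m[3] = 1*max(2,1) = 1*2 = 2
m[4] = 2*max(2,1) = 2*2 = 4
m[5] = 2*max(3,2) = 2*3 = 6
m[6] = 3*max(3,2) = 3*3 = 9
m[7] = 2*max(5,6) = 2*6 = 12
m[8] = 2*max(6,9) = 2*9 = 18
m[9] = 3*max(6,9) = 3*9 = 27
m[10] = 2*max(8,18) = 2*18 = 36
m[11] = 2*max(9,27) = 2*27 = 54
m[12] = 3*max(9,27) = 3*27 = 81
m[13] = 2*max(11,54) = 2*54 = 108
One optimal split: 3 + 3 + 3 + 2 + 2; product 3*3*3*2*2 = 108.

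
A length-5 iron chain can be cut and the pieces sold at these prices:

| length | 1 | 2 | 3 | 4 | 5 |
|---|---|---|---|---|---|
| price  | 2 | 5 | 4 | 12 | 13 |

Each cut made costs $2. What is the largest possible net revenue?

Build v[k] bottom-up: v[k] = max over allowed piece i of (p[i] + v[k−i]) − 2 per cut.
v[1] = 2
v[2] = 5
v[3] = 5  (first piece 1, then v[2]=5)
v[4] = 12
v[5] = 13
Best is to make no cuts and sell whole for $13.

13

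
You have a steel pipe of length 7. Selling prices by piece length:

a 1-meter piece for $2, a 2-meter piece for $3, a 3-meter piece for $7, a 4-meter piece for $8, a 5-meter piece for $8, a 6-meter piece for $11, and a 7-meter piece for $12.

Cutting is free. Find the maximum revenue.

16

Consider every possible first cut. R[k] is the best of p[i]+R[k−i] over all sellable i≤k.
R[1] = 2
R[2] = max(2+2, 3+0) = 4
R[3] = max(2+4, 3+2, 7+0) = 7
R[4] = max(2+7, 3+4, 7+2, 8+0) = 9
R[5] = max(2+9, 3+7, 7+4, 8+2, 8+0) = 11
R[6] = max(2+11, 3+9, 7+7, 8+4, 8+2, 11+0) = 14
R[7] = max(2+14, 3+11, 7+9, …, 11+2, 12+0) = 16
One optimal cutting: 3 + 3 + 1 → $7 + $7 + $2 = $16.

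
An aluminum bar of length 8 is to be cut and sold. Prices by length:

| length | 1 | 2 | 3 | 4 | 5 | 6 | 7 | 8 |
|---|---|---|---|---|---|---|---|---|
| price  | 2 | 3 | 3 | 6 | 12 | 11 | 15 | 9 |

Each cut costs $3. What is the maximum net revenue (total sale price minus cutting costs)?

Build net[k] bottom-up: net[k] = max over allowed piece i of (p[i] + net[k−i]) − 3 per cut.
net[1] = 2
net[2] = 3
net[3] = 3
net[4] = 6
net[5] = 12
net[6] = 11  (first piece 1, then net[5]=12)
net[7] = 15
net[8] = 14  (first piece 1, then net[7]=15)
One optimal plan: pieces 7 + 1 (1 cut) → $17 − $3 = $14.

14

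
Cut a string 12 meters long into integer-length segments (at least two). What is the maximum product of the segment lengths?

81

Define m[k] = max over 1≤i<k of i · max(k−i, m[k−i]); the inner max lets the remainder stay uncut if that's better.
m[2] = 1·max(1,0) = 1·1 = 1
m[3] = 1·max(2,1) = 1·2 = 2
m[4] = 2·max(2,1) = 2·2 = 4
m[5] = 2·max(3,2) = 2·3 = 6
m[6] = 3·max(3,2) = 3·3 = 9
m[7] = 2·max(5,6) = 2·6 = 12
m[8] = 2·max(6,9) = 2·9 = 18
m[9] = 3·max(6,9) = 3·9 = 27
m[10] = 2·max(8,18) = 2·18 = 36
m[11] = 2·max(9,27) = 2·27 = 54
m[12] = 3·max(9,27) = 3·27 = 81
One optimal split: 3 + 3 + 3 + 3; product 3·3·3·3 = 81.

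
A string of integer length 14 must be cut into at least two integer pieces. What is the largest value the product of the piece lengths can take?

162

Let g[k] be the best product for length k (with at least one cut). For each first piece i, the rest contributes max(k−i, g[k−i]).
g[2] = 1·max(1,0) = 1·1 = 1
g[3] = 1·max(2,1) = 1·2 = 2
g[4] = 2·max(2,1) = 2·2 = 4
g[5] = 2·max(3,2) = 2·3 = 6
g[6] = 3·max(3,2) = 3·3 = 9
g[7] = 2·max(5,6) = 2·6 = 12
g[8] = 2·max(6,9) = 2·9 = 18
g[9] = 3·max(6,9) = 3·9 = 27
g[10] = 2·max(8,18) = 2·18 = 36
g[11] = 2·max(9,27) = 2·27 = 54
g[12] = 3·max(9,27) = 3·27 = 81
g[13] = 2·max(11,54) = 2·54 = 108
g[14] = 2·max(12,81) = 2·81 = 162
One optimal split: 3 + 3 + 3 + 3 + 2; product 3·3·3·3·2 = 162.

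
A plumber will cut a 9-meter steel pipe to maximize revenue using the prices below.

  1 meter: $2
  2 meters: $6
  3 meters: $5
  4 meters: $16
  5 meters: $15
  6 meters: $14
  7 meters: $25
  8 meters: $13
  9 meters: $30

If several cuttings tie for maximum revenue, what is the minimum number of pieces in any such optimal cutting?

3

Consider every possible first cut. r[k] is the best of p[i]+r[k−i] over all sellable i≤k.
r[1] = 2
r[2] = max(2+2, 6+0) = 6
r[3] = max(2+6, 6+2, 5+0) = 8
r[4] = max(2+8, 6+6, 5+2, 16+0) = 16
r[5] = max(2+16, 6+8, 5+6, 16+2, 15+0) = 18
r[6] = max(2+18, 6+16, 5+8, 16+6, 15+2, 14+0) = 22
r[7] = max(2+22, 6+18, 5+16, …, 14+2, 25+0) = 25
r[8] = max(2+25, 6+22, 5+18, …, 25+2, 13+0) = 32
r[9] = max(2+32, 6+25, 5+22, …, 13+2, 30+0) = 34
Maximum revenue is $34.
Now minimize piece count subject to staying optimal: for each k, pieces[k] = 1 + min over i with p[i]+r[k−i]=r[k] of pieces[k−i].
pieces[6] = 2
pieces[7] = 1
pieces[8] = 2
pieces[9] = 3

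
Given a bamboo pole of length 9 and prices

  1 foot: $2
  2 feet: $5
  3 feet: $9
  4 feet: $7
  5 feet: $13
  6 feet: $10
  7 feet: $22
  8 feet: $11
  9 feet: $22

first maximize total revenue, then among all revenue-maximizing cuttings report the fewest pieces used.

2

Consider every possible first cut. r[k] is the best of p[i]+r[k−i] over all sellable i≤k.
r[1] = 2
r[2] = 5
r[3] = 9
r[4] = 11  (first piece 1, then r[3]=9)
r[5] = 14  (first piece 2, then r[3]=9)
r[6] = 18  (first piece 3, then r[3]=9)
r[7] = 22
r[8] = 24  (first piece 1, then r[7]=22)
r[9] = 27  (first piece 2, then r[7]=22)
Maximum revenue is $27.
Now minimize piece count subject to staying optimal: for each k, pieces[k] = 1 + min over i with p[i]+r[k−i]=r[k] of pieces[k−i].
pieces[6] = 2
pieces[7] = 1
pieces[8] = 2
pieces[9] = 2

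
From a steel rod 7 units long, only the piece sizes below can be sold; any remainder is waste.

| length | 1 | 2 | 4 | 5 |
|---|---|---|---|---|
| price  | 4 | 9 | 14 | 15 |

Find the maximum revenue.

31

Consider every possible first cut. best[k] is the best of p[i]+best[k−i] over all sellable i≤k.
best[1] = 4
best[2] = max(4+4, 9+0) = 9
best[3] = max(4+9, 9+4) = 13
best[4] = max(4+13, 9+9, 14+0) = 18
best[5] = max(4+18, 9+13, 14+4, 15+0) = 22
best[6] = max(4+22, 9+18, 14+9, 15+4) = 27
best[7] = max(4+27, 9+22, 14+13, 15+9) = 31
One optimal cutting: 2 + 2 + 2 + 1 → $31.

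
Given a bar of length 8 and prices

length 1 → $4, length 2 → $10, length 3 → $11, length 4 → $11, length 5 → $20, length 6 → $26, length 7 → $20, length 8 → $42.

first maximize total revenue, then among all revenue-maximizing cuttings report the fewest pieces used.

Build r[k] bottom-up: r[k] = max over allowed piece i of (p[i] + r[k−i]).
r[1] = 4
r[2] = max(4+4, 10+0) = 10
r[3] = max(4+10, 10+4, 11+0) = 14
r[4] = max(4+14, 10+10, 11+4, 11+0) = 20
r[5] = max(4+20, 10+14, 11+10, 11+4, 20+0) = 24
r[6] = max(4+24, 10+20, 11+14, 11+10, 20+4, 26+0) = 30
r[7] = max(4+30, 10+24, 11+20, …, 26+4, 20+0) = 34
r[8] = max(4+34, 10+30, 11+24, …, 20+4, 42+0) = 42
Maximum revenue is $42.
Now minimize piece count subject to staying optimal: for each k, pieces[k] = 1 + min over i with p[i]+r[k−i]=r[k] of pieces[k−i].
pieces[5] = 3
pieces[6] = 3
pieces[7] = 4
pieces[8] = 1

1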